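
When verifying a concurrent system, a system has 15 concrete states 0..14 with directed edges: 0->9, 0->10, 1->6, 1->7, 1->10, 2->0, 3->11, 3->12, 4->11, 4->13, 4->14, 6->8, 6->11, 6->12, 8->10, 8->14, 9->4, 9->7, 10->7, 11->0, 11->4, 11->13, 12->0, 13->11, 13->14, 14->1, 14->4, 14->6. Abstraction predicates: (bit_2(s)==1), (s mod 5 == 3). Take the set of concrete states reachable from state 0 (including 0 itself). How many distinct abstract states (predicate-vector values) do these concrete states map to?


BFS from 0:
Concrete reachable: {0, 1, 4, 6, 7, 8, 9, 10, 11, 12, 13, 14}
Abstract via predicates (bit_2(s)==1), (s mod 5 == 3):
  (0,0) <- {0, 1, 9, 10, 11}
  (0,1) <- {8}
  (1,0) <- {4, 6, 7, 12, 14}
  (1,1) <- {13}
Distinct abstract states = 4

4


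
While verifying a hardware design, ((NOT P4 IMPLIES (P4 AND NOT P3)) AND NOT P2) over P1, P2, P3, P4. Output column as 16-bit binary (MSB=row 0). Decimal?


Formula: ((NOT P4 IMPLIES (P4 AND NOT P3)) AND NOT P2) over P1, P2, P3, P4 (16 rows)
Evaluate each row (bits = P1,P2,P3,P4, MSB first):
  row 0 [0000]: ((NOT 0 IMPLIES (0 AND NOT 0)) AND NOT 0) -> 0
  row 1 [0001]: ((NOT 1 IMPLIES (1 AND NOT 0)) AND NOT 0) -> 1
  row 2 [0010]: ((NOT 0 IMPLIES (0 AND NOT 1)) AND NOT 0) -> 0
  row 3 [0011]: ((NOT 1 IMPLIES (1 AND NOT 1)) AND NOT 0) -> 1
  row 4 [0100]: ((NOT 0 IMPLIES (0 AND NOT 0)) AND NOT 1) -> 0
  row 5 [0101]: ((NOT 1 IMPLIES (1 AND NOT 0)) AND NOT 1) -> 0
  row 6 [0110]: ((NOT 0 IMPLIES (0 AND NOT 1)) AND NOT 1) -> 0
  row 7 [0111]: ((NOT 1 IMPLIES (1 AND NOT 1)) AND NOT 1) -> 0
  row 8 [1000]: ((NOT 0 IMPLIES (0 AND NOT 0)) AND NOT 0) -> 0
  row 9 [1001]: ((NOT 1 IMPLIES (1 AND NOT 0)) AND NOT 0) -> 1
  row 10 [1010]: ((NOT 0 IMPLIES (0 AND NOT 1)) AND NOT 0) -> 0
  row 11 [1011]: ((NOT 1 IMPLIES (1 AND NOT 1)) AND NOT 0) -> 1
  row 12 [1100]: ((NOT 0 IMPLIES (0 AND NOT 0)) AND NOT 1) -> 0
  row 13 [1101]: ((NOT 1 IMPLIES (1 AND NOT 0)) AND NOT 1) -> 0
  row 14 [1110]: ((NOT 0 IMPLIES (0 AND NOT 1)) AND NOT 1) -> 0
  row 15 [1111]: ((NOT 1 IMPLIES (1 AND NOT 1)) AND NOT 1) -> 0
Full result column, 4 rows per line (P1,P2 fixed per line; P3,P4 runs 00..11 left to right):
  rows 0-3 [P1,P2=00]: 0101  = hex 5
  rows 4-7 [P1,P2=01]: 0000  = hex 0
  rows 8-11 [P1,P2=10]: 0101  = hex 5
  rows 12-15 [P1,P2=11]: 0000  = hex 0
Output column (row 0 .. row 15) = 0101000001010000
Output column grouped in 4s = 0101 0000 0101 0000 = 0x5050
Convert to decimal digit by digit (value = value*16 + digit):
  5 -> 5
  5*16 + 0 = 80
  80*16 + 5 = 1285
  1285*16 + 0 = 20560
Decimal = 20560

20560


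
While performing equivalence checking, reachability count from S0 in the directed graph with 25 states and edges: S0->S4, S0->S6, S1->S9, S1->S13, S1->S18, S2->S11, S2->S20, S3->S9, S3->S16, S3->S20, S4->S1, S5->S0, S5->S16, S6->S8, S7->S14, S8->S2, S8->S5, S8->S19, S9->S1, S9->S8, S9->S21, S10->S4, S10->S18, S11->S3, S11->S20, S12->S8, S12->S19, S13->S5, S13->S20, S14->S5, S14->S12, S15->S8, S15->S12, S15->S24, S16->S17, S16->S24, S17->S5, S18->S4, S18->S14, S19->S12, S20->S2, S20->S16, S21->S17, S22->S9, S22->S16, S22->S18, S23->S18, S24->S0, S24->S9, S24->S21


BFS from S0:
  layer 0: {S0}
  layer 1: {S4, S6}
  layer 2: {S1, S8}
  layer 3: {S2, S5, S9, S13, S18, S19}
  layer 4: {S11, S12, S14, S16, S20, S21}
  layer 5: {S3, S17, S24}
Reachable set: {S0, S1, S2, S3, S4, S5, S6, S8, S9, S11, S12, S13, S14, S16, S17, S18, S19, S20, S21, S24}
Count = 20

20


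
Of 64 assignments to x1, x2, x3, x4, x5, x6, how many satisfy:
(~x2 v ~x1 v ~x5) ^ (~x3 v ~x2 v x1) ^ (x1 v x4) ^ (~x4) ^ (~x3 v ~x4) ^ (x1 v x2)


CNF with 6 clauses over 6 vars (64 assignments).
An assignment satisfies CNF iff every clause has >=1 true literal.
Check each row (bits = x1,x2,x3,x4,x5,x6; clause T/F shown):
  row 0 [000000]: clauses=TTFTTF -> 0
  row 1 [000001]: clauses=TTFTTF -> 0
  row 2 [000010]: clauses=TTFTTF -> 0
  row 3 [000011]: clauses=TTFTTF -> 0
  row 4 [000100]: clauses=TTTFTF -> 0
  (every remaining row is evaluated the same way; all 64 results are listed next)
Full result column, 8 rows per line (x1,x2,x3 fixed per line; x4,x5,x6 runs 000..111 left to right):
  rows 0-7 [x1,x2,x3=000]: 00000000  (ones: 0)
  rows 8-15 [x1,x2,x3=001]: 00000000  (ones: 0)
  rows 16-23 [x1,x2,x3=010]: 00000000  (ones: 0)
  rows 24-31 [x1,x2,x3=011]: 00000000  (ones: 0)
  rows 32-39 [x1,x2,x3=100]: 11110000  (ones: 4)
  rows 40-47 [x1,x2,x3=101]: 11110000  (ones: 4)
  rows 48-55 [x1,x2,x3=110]: 11000000  (ones: 2)
  rows 56-63 [x1,x2,x3=111]: 11000000  (ones: 2)
Satisfying assignments = 0+0+0+0+4+4+2+2 = 12

12


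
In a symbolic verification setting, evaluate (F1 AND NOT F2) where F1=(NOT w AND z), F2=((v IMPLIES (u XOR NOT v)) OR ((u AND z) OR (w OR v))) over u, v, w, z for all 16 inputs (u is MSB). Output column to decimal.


F1 = (NOT w AND z)
F2 = ((v IMPLIES (u XOR NOT v)) OR ((u AND z) OR (w OR v)))
Counterexample to F1=>F2 is where F1=1 and F2=0.
Evaluate each row (bits = u,v,w,z, MSB first):
  row 0 [0000]: F1=0 F2=1 -> F1&~F2 -> 0
  row 1 [0001]: F1=1 F2=1 -> F1&~F2 -> 0
  row 2 [0010]: F1=0 F2=1 -> F1&~F2 -> 0
  row 3 [0011]: F1=0 F2=1 -> F1&~F2 -> 0
  row 4 [0100]: F1=0 F2=1 -> F1&~F2 -> 0
  row 5 [0101]: F1=1 F2=1 -> F1&~F2 -> 0
  row 6 [0110]: F1=0 F2=1 -> F1&~F2 -> 0
  row 7 [0111]: F1=0 F2=1 -> F1&~F2 -> 0
  row 8 [1000]: F1=0 F2=1 -> F1&~F2 -> 0
  row 9 [1001]: F1=1 F2=1 -> F1&~F2 -> 0
  row 10 [1010]: F1=0 F2=1 -> F1&~F2 -> 0
  row 11 [1011]: F1=0 F2=1 -> F1&~F2 -> 0
  row 12 [1100]: F1=0 F2=1 -> F1&~F2 -> 0
  row 13 [1101]: F1=1 F2=1 -> F1&~F2 -> 0
  row 14 [1110]: F1=0 F2=1 -> F1&~F2 -> 0
  row 15 [1111]: F1=0 F2=1 -> F1&~F2 -> 0
Full result column, 4 rows per line (u,v fixed per line; w,z runs 00..11 left to right):
  rows 0-3 [u,v=00]: 0000  = hex 0
  rows 4-7 [u,v=01]: 0000  = hex 0
  rows 8-11 [u,v=10]: 0000  = hex 0
  rows 12-15 [u,v=11]: 0000  = hex 0
Counterexample vector (row 0 .. row 15) = 0000000000000000
Output column grouped in 4s = 0000 0000 0000 0000 = 0x0000
Convert to decimal digit by digit (value = value*16 + digit):
  0 -> 0
  0*16 + 0 = 0
  0*16 + 0 = 0
  0*16 + 0 = 0
Decimal = 0

0


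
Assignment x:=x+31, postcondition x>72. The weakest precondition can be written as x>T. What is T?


Formula: wp(x:=E, P) = P[E/x] (substitute E for x in postcondition)
Step 1: Postcondition: x>72
Step 2: Substitute x+31 for x: x+31>72
Step 3: Solve for x: x > 72-31 = 41

41


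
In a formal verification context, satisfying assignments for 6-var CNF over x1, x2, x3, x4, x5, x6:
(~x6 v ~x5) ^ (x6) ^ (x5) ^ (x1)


CNF with 4 clauses over 6 vars (64 assignments).
An assignment satisfies CNF iff every clause has >=1 true literal.
Check each row (bits = x1,x2,x3,x4,x5,x6; clause T/F shown):
  row 0 [000000]: clauses=TFFF -> 0
  row 1 [000001]: clauses=TTFF -> 0
  row 2 [000010]: clauses=TFTF -> 0
  row 3 [000011]: clauses=FTTF -> 0
  row 4 [000100]: clauses=TFFF -> 0
  (every remaining row is evaluated the same way; all 64 results are listed next)
Full result column, 8 rows per line (x1,x2,x3 fixed per line; x4,x5,x6 runs 000..111 left to right):
  rows 0-7 [x1,x2,x3=000]: 00000000  (ones: 0)
  rows 8-15 [x1,x2,x3=001]: 00000000  (ones: 0)
  rows 16-23 [x1,x2,x3=010]: 00000000  (ones: 0)
  rows 24-31 [x1,x2,x3=011]: 00000000  (ones: 0)
  rows 32-39 [x1,x2,x3=100]: 00000000  (ones: 0)
  rows 40-47 [x1,x2,x3=101]: 00000000  (ones: 0)
  rows 48-55 [x1,x2,x3=110]: 00000000  (ones: 0)
  rows 56-63 [x1,x2,x3=111]: 00000000  (ones: 0)
Satisfying assignments = 0+0+0+0+0+0+0+0 = 0

0


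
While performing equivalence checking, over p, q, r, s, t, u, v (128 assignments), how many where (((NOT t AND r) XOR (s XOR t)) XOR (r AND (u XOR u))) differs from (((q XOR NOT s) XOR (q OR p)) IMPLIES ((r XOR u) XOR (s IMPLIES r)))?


F1 = (((NOT t AND r) XOR (s XOR t)) XOR (r AND (u XOR u)))
F2 = (((q XOR NOT s) XOR (q OR p)) IMPLIES ((r XOR u) XOR (s IMPLIES r)))
Evaluate both on each of 128 rows (bits = p,q,r,s,t,u,v):
  row 0 [0000000]: F1=0 F2=1 (differ) -> 1
  row 1 [0000001]: F1=0 F2=1 (differ) -> 1
  row 2 [0000010]: F1=0 F2=0 -> 0
  row 3 [0000011]: F1=0 F2=0 -> 0
  row 4 [0000100]: F1=1 F2=1 -> 0
  (every remaining row is evaluated the same way; all 128 results are listed next)
Full result column, 8 rows per line (p,q,r,s fixed per line; t,u,v runs 000..111 left to right):
  rows 0-7 [p,q,r,s=0000]: 11000011  (ones: 4)
  rows 8-15 [p,q,r,s=0001]: 00001111  (ones: 4)
  rows 16-23 [p,q,r,s=0010]: 11001100  (ones: 4)
  rows 24-31 [p,q,r,s=0011]: 11111111  (ones: 8)
  rows 32-39 [p,q,r,s=0100]: 11000011  (ones: 4)
  rows 40-47 [p,q,r,s=0101]: 00001111  (ones: 4)
  rows 48-55 [p,q,r,s=0110]: 11001100  (ones: 4)
  rows 56-63 [p,q,r,s=0111]: 11111111  (ones: 8)
  rows 64-71 [p,q,r,s=1000]: 11110000  (ones: 4)
  rows 72-79 [p,q,r,s=1001]: 11000011  (ones: 4)
  rows 80-87 [p,q,r,s=1010]: 00000000  (ones: 0)
  rows 88-95 [p,q,r,s=1011]: 00110011  (ones: 4)
  rows 96-103 [p,q,r,s=1100]: 11000011  (ones: 4)
  rows 104-111 [p,q,r,s=1101]: 00001111  (ones: 4)
  rows 112-119 [p,q,r,s=1110]: 11001100  (ones: 4)
  rows 120-127 [p,q,r,s=1111]: 11111111  (ones: 8)
Disagreements = 4+4+4+8+4+4+4+8+4+4+0+4+4+4+4+8 = 72

72


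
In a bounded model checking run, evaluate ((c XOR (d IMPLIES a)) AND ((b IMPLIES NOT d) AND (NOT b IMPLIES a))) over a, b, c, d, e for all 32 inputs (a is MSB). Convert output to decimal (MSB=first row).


Formula: ((c XOR (d IMPLIES a)) AND ((b IMPLIES NOT d) AND (NOT b IMPLIES a))) over a, b, c, d, e (32 rows)
Evaluate each row (bits = a,b,c,d,e, MSB first):
  row 0 [00000]: ((0 XOR (0 IMPLIES 0)) AND ((0 IMPLIES NOT 0) AND (NOT 0 IMPLIES 0))) -> 0
  row 1 [00001]: ((0 XOR (0 IMPLIES 0)) AND ((0 IMPLIES NOT 0) AND (NOT 0 IMPLIES 0))) -> 0
  row 2 [00010]: ((0 XOR (1 IMPLIES 0)) AND ((0 IMPLIES NOT 1) AND (NOT 0 IMPLIES 0))) -> 0
  row 3 [00011]: ((0 XOR (1 IMPLIES 0)) AND ((0 IMPLIES NOT 1) AND (NOT 0 IMPLIES 0))) -> 0
  row 4 [00100]: ((1 XOR (0 IMPLIES 0)) AND ((0 IMPLIES NOT 0) AND (NOT 0 IMPLIES 0))) -> 0
  row 5 [00101]: ((1 XOR (0 IMPLIES 0)) AND ((0 IMPLIES NOT 0) AND (NOT 0 IMPLIES 0))) -> 0
  row 6 [00110]: ((1 XOR (1 IMPLIES 0)) AND ((0 IMPLIES NOT 1) AND (NOT 0 IMPLIES 0))) -> 0
  row 7 [00111]: ((1 XOR (1 IMPLIES 0)) AND ((0 IMPLIES NOT 1) AND (NOT 0 IMPLIES 0))) -> 0
  row 8 [01000]: ((0 XOR (0 IMPLIES 0)) AND ((1 IMPLIES NOT 0) AND (NOT 1 IMPLIES 0))) -> 1
  row 9 [01001]: ((0 XOR (0 IMPLIES 0)) AND ((1 IMPLIES NOT 0) AND (NOT 1 IMPLIES 0))) -> 1
  row 10 [01010]: ((0 XOR (1 IMPLIES 0)) AND ((1 IMPLIES NOT 1) AND (NOT 1 IMPLIES 0))) -> 0
  row 11 [01011]: ((0 XOR (1 IMPLIES 0)) AND ((1 IMPLIES NOT 1) AND (NOT 1 IMPLIES 0))) -> 0
  row 12 [01100]: ((1 XOR (0 IMPLIES 0)) AND ((1 IMPLIES NOT 0) AND (NOT 1 IMPLIES 0))) -> 0
  row 13 [01101]: ((1 XOR (0 IMPLIES 0)) AND ((1 IMPLIES NOT 0) AND (NOT 1 IMPLIES 0))) -> 0
  row 14 [01110]: ((1 XOR (1 IMPLIES 0)) AND ((1 IMPLIES NOT 1) AND (NOT 1 IMPLIES 0))) -> 0
  row 15 [01111]: ((1 XOR (1 IMPLIES 0)) AND ((1 IMPLIES NOT 1) AND (NOT 1 IMPLIES 0))) -> 0
  row 16 [10000]: ((0 XOR (0 IMPLIES 1)) AND ((0 IMPLIES NOT 0) AND (NOT 0 IMPLIES 1))) -> 1
  row 17 [10001]: ((0 XOR (0 IMPLIES 1)) AND ((0 IMPLIES NOT 0) AND (NOT 0 IMPLIES 1))) -> 1
  row 18 [10010]: ((0 XOR (1 IMPLIES 1)) AND ((0 IMPLIES NOT 1) AND (NOT 0 IMPLIES 1))) -> 1
  row 19 [10011]: ((0 XOR (1 IMPLIES 1)) AND ((0 IMPLIES NOT 1) AND (NOT 0 IMPLIES 1))) -> 1
  row 20 [10100]: ((1 XOR (0 IMPLIES 1)) AND ((0 IMPLIES NOT 0) AND (NOT 0 IMPLIES 1))) -> 0
  row 21 [10101]: ((1 XOR (0 IMPLIES 1)) AND ((0 IMPLIES NOT 0) AND (NOT 0 IMPLIES 1))) -> 0
  row 22 [10110]: ((1 XOR (1 IMPLIES 1)) AND ((0 IMPLIES NOT 1) AND (NOT 0 IMPLIES 1))) -> 0
  row 23 [10111]: ((1 XOR (1 IMPLIES 1)) AND ((0 IMPLIES NOT 1) AND (NOT 0 IMPLIES 1))) -> 0
  row 24 [11000]: ((0 XOR (0 IMPLIES 1)) AND ((1 IMPLIES NOT 0) AND (NOT 1 IMPLIES 1))) -> 1
  row 25 [11001]: ((0 XOR (0 IMPLIES 1)) AND ((1 IMPLIES NOT 0) AND (NOT 1 IMPLIES 1))) -> 1
  row 26 [11010]: ((0 XOR (1 IMPLIES 1)) AND ((1 IMPLIES NOT 1) AND (NOT 1 IMPLIES 1))) -> 0
  row 27 [11011]: ((0 XOR (1 IMPLIES 1)) AND ((1 IMPLIES NOT 1) AND (NOT 1 IMPLIES 1))) -> 0
  row 28 [11100]: ((1 XOR (0 IMPLIES 1)) AND ((1 IMPLIES NOT 0) AND (NOT 1 IMPLIES 1))) -> 0
  row 29 [11101]: ((1 XOR (0 IMPLIES 1)) AND ((1 IMPLIES NOT 0) AND (NOT 1 IMPLIES 1))) -> 0
  row 30 [11110]: ((1 XOR (1 IMPLIES 1)) AND ((1 IMPLIES NOT 1) AND (NOT 1 IMPLIES 1))) -> 0
  row 31 [11111]: ((1 XOR (1 IMPLIES 1)) AND ((1 IMPLIES NOT 1) AND (NOT 1 IMPLIES 1))) -> 0
Full result column, 4 rows per line (a,b,c fixed per line; d,e runs 00..11 left to right):
  rows 0-3 [a,b,c=000]: 0000  = hex 0
  rows 4-7 [a,b,c=001]: 0000  = hex 0
  rows 8-11 [a,b,c=010]: 1100  = hex C
  rows 12-15 [a,b,c=011]: 0000  = hex 0
  rows 16-19 [a,b,c=100]: 1111  = hex F
  rows 20-23 [a,b,c=101]: 0000  = hex 0
  rows 24-27 [a,b,c=110]: 1100  = hex C
  rows 28-31 [a,b,c=111]: 0000  = hex 0
Output column (row 0 .. row 31) = 00000000110000001111000011000000
Output column grouped in 4s = 0000 0000 1100 0000 1111 0000 1100 0000 = 0x00C0F0C0
Convert to decimal digit by digit (value = value*16 + digit):
  0 -> 0
  0*16 + 0 = 0
  0*16 + 12 (C) = 12
  12*16 + 0 = 192
  192*16 + 15 (F) = 3087
  3087*16 + 0 = 49392
  49392*16 + 12 (C) = 790284
  790284*16 + 0 = 12644544
Decimal = 12644544

12644544


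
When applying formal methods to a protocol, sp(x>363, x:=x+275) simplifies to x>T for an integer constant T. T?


Formula: sp(P, x:=E) = exists old_x. (x = E[old_x/x]) AND P[old_x/x] (old_x is the value of x before the assignment; eliminate old_x by solving x = E[old_x/x] for old_x)
Step 1: Precondition P: x>363, i.e. old_x > 363
Step 2: Assignment gives x = old_x + 275, so old_x = x - 275
Step 3: Substitute into P: x - 275 > 363
Step 4: Simplify: x > 363+275 = 638

638


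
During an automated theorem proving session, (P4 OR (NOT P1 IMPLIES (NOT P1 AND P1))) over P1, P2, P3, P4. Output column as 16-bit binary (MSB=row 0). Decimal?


Formula: (P4 OR (NOT P1 IMPLIES (NOT P1 AND P1))) over P1, P2, P3, P4 (16 rows)
Evaluate each row (bits = P1,P2,P3,P4, MSB first):
  row 0 [0000]: (0 OR (NOT 0 IMPLIES (NOT 0 AND 0))) -> 0
  row 1 [0001]: (1 OR (NOT 0 IMPLIES (NOT 0 AND 0))) -> 1
  row 2 [0010]: (0 OR (NOT 0 IMPLIES (NOT 0 AND 0))) -> 0
  row 3 [0011]: (1 OR (NOT 0 IMPLIES (NOT 0 AND 0))) -> 1
  row 4 [0100]: (0 OR (NOT 0 IMPLIES (NOT 0 AND 0))) -> 0
  row 5 [0101]: (1 OR (NOT 0 IMPLIES (NOT 0 AND 0))) -> 1
  row 6 [0110]: (0 OR (NOT 0 IMPLIES (NOT 0 AND 0))) -> 0
  row 7 [0111]: (1 OR (NOT 0 IMPLIES (NOT 0 AND 0))) -> 1
  row 8 [1000]: (0 OR (NOT 1 IMPLIES (NOT 1 AND 1))) -> 1
  row 9 [1001]: (1 OR (NOT 1 IMPLIES (NOT 1 AND 1))) -> 1
  row 10 [1010]: (0 OR (NOT 1 IMPLIES (NOT 1 AND 1))) -> 1
  row 11 [1011]: (1 OR (NOT 1 IMPLIES (NOT 1 AND 1))) -> 1
  row 12 [1100]: (0 OR (NOT 1 IMPLIES (NOT 1 AND 1))) -> 1
  row 13 [1101]: (1 OR (NOT 1 IMPLIES (NOT 1 AND 1))) -> 1
  row 14 [1110]: (0 OR (NOT 1 IMPLIES (NOT 1 AND 1))) -> 1
  row 15 [1111]: (1 OR (NOT 1 IMPLIES (NOT 1 AND 1))) -> 1
Full result column, 4 rows per line (P1,P2 fixed per line; P3,P4 runs 00..11 left to right):
  rows 0-3 [P1,P2=00]: 0101  = hex 5
  rows 4-7 [P1,P2=01]: 0101  = hex 5
  rows 8-11 [P1,P2=10]: 1111  = hex F
  rows 12-15 [P1,P2=11]: 1111  = hex F
Output column (row 0 .. row 15) = 0101010111111111
Output column grouped in 4s = 0101 0101 1111 1111 = 0x55FF
Convert to decimal digit by digit (value = value*16 + digit):
  5 -> 5
  5*16 + 5 = 85
  85*16 + 15 (F) = 1375
  1375*16 + 15 (F) = 22015
Decimal = 22015

22015


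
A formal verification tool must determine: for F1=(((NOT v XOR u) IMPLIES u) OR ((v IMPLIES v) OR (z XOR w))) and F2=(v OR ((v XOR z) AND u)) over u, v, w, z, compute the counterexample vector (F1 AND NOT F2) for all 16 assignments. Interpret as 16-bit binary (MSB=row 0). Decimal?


F1 = (((NOT v XOR u) IMPLIES u) OR ((v IMPLIES v) OR (z XOR w)))
F2 = (v OR ((v XOR z) AND u))
Counterexample to F1=>F2 is where F1=1 and F2=0.
Evaluate each row (bits = u,v,w,z, MSB first):
  row 0 [0000]: F1=1 F2=0 -> F1&~F2 -> 1
  row 1 [0001]: F1=1 F2=0 -> F1&~F2 -> 1
  row 2 [0010]: F1=1 F2=0 -> F1&~F2 -> 1
  row 3 [0011]: F1=1 F2=0 -> F1&~F2 -> 1
  row 4 [0100]: F1=1 F2=1 -> F1&~F2 -> 0
  row 5 [0101]: F1=1 F2=1 -> F1&~F2 -> 0
  row 6 [0110]: F1=1 F2=1 -> F1&~F2 -> 0
  row 7 [0111]: F1=1 F2=1 -> F1&~F2 -> 0
  row 8 [1000]: F1=1 F2=0 -> F1&~F2 -> 1
  row 9 [1001]: F1=1 F2=1 -> F1&~F2 -> 0
  row 10 [1010]: F1=1 F2=0 -> F1&~F2 -> 1
  row 11 [1011]: F1=1 F2=1 -> F1&~F2 -> 0
  row 12 [1100]: F1=1 F2=1 -> F1&~F2 -> 0
  row 13 [1101]: F1=1 F2=1 -> F1&~F2 -> 0
  row 14 [1110]: F1=1 F2=1 -> F1&~F2 -> 0
  row 15 [1111]: F1=1 F2=1 -> F1&~F2 -> 0
Full result column, 4 rows per line (u,v fixed per line; w,z runs 00..11 left to right):
  rows 0-3 [u,v=00]: 1111  = hex F
  rows 4-7 [u,v=01]: 0000  = hex 0
  rows 8-11 [u,v=10]: 1010  = hex A
  rows 12-15 [u,v=11]: 0000  = hex 0
Counterexample vector (row 0 .. row 15) = 1111000010100000
Output column grouped in 4s = 1111 0000 1010 0000 = 0xF0A0
Convert to decimal digit by digit (value = value*16 + digit):
  F -> 15
  15*16 + 0 = 240
  240*16 + 10 (A) = 3850
  3850*16 + 0 = 61600
Decimal = 61600

61600


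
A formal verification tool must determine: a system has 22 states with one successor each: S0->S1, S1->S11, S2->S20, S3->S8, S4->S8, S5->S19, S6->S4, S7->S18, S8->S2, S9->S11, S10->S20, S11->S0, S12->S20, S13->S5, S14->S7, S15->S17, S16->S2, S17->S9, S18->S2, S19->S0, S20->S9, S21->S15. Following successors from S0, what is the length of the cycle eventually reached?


Trace from S0 until a state repeats:
  S0 -> S1 -> S11 -> S0
S0 first seen at step 0, revisited at step 3.
Cycle length = 3 - 0 = 3

3


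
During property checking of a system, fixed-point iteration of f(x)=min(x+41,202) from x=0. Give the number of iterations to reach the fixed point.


Step 1: x=0, cap=202, increment=41
Step 2: x grows by 41 each step until capped at 202; fixed point is x=202
Step 3: iterations = ceil(202/41) = 5

5


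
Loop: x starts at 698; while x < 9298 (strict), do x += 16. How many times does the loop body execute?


Step 1: x goes from 698 toward 9298 by 16; the body runs while x<9298, so iterations = ceil((bound-start)/step)
Step 2: Distance=8600
Step 3: ceil(8600/16)=538

538


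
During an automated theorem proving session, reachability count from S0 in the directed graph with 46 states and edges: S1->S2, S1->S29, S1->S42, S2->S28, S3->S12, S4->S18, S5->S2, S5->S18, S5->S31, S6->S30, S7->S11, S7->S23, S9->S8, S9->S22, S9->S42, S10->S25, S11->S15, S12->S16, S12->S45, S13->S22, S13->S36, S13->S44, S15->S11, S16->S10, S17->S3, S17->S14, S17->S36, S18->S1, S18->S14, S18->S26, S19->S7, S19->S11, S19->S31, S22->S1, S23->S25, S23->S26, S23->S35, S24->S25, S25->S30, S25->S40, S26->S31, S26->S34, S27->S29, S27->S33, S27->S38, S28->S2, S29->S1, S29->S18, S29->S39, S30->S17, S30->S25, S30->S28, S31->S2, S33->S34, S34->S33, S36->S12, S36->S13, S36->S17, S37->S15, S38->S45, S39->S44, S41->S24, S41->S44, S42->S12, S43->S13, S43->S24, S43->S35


BFS from S0:
  layer 0: {S0}
Reachable set: {S0}
Count = 1

1


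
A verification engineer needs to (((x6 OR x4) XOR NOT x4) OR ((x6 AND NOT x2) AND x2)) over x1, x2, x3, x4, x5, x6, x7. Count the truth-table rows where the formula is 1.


Formula: (((x6 OR x4) XOR NOT x4) OR ((x6 AND NOT x2) AND x2)) over 7 vars (128 rows)
Evaluate each row (x1, x2, x3, x4, x5, x6, x7 as bits, MSB first):
  row 0 [0000000]: (((0 OR 0) XOR NOT 0) OR ((0 AND NOT 0) AND 0)) -> 1
  row 1 [0000001]: (((0 OR 0) XOR NOT 0) OR ((0 AND NOT 0) AND 0)) -> 1
  row 2 [0000010]: (((1 OR 0) XOR NOT 0) OR ((1 AND NOT 0) AND 0)) -> 0
  row 3 [0000011]: (((1 OR 0) XOR NOT 0) OR ((1 AND NOT 0) AND 0)) -> 0
  row 4 [0000100]: (((0 OR 0) XOR NOT 0) OR ((0 AND NOT 0) AND 0)) -> 1
  (every remaining row is evaluated the same way; all 128 results are listed next)
Full result column, 8 rows per line (x1,x2,x3,x4 fixed per line; x5,x6,x7 runs 000..111 left to right):
  rows 0-7 [x1,x2,x3,x4=0000]: 11001100  (ones: 4)
  rows 8-15 [x1,x2,x3,x4=0001]: 11111111  (ones: 8)
  rows 16-23 [x1,x2,x3,x4=0010]: 11001100  (ones: 4)
  rows 24-31 [x1,x2,x3,x4=0011]: 11111111  (ones: 8)
  rows 32-39 [x1,x2,x3,x4=0100]: 11001100  (ones: 4)
  rows 40-47 [x1,x2,x3,x4=0101]: 11111111  (ones: 8)
  rows 48-55 [x1,x2,x3,x4=0110]: 11001100  (ones: 4)
  rows 56-63 [x1,x2,x3,x4=0111]: 11111111  (ones: 8)
  rows 64-71 [x1,x2,x3,x4=1000]: 11001100  (ones: 4)
  rows 72-79 [x1,x2,x3,x4=1001]: 11111111  (ones: 8)
  rows 80-87 [x1,x2,x3,x4=1010]: 11001100  (ones: 4)
  rows 88-95 [x1,x2,x3,x4=1011]: 11111111  (ones: 8)
  rows 96-103 [x1,x2,x3,x4=1100]: 11001100  (ones: 4)
  rows 104-111 [x1,x2,x3,x4=1101]: 11111111  (ones: 8)
  rows 112-119 [x1,x2,x3,x4=1110]: 11001100  (ones: 4)
  rows 120-127 [x1,x2,x3,x4=1111]: 11111111  (ones: 8)
Count of 1-rows = 4+8+4+8+4+8+4+8+4+8+4+8+4+8+4+8 = 96

96


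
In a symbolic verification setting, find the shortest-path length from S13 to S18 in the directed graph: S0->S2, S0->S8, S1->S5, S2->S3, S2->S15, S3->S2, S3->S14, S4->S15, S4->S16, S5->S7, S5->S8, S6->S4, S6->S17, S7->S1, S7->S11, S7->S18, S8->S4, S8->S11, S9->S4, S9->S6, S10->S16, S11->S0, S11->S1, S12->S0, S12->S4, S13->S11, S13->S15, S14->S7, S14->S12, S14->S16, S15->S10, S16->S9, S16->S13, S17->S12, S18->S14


BFS layer-by-layer from S13:
  dist 0: {S13}
  dist 1: {S11, S15}
  dist 2: {S0, S1, S10}
  dist 3: {S2, S5, S8, S16}
  dist 4: {S3, S4, S7, S9}
  dist 5: {S6, S14, S18}
  -> S18 reached at distance 5
Shortest path length = 5

5


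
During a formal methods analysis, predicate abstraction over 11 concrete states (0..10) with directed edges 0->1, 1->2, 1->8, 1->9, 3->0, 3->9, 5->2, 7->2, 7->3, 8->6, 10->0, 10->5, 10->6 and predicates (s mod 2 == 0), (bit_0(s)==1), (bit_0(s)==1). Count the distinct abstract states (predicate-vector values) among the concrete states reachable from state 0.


BFS from 0:
Concrete reachable: {0, 1, 2, 6, 8, 9}
Abstract via predicates (s mod 2 == 0), (bit_0(s)==1), (bit_0(s)==1):
  (0,1,1) <- {1, 9}
  (1,0,0) <- {0, 2, 6, 8}
Distinct abstract states = 2

2


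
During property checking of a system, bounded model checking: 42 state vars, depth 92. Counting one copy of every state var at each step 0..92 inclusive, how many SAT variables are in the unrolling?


BMC unrolls to depth k, creating one copy of each state var for steps 0..k.
Step count = 92 + 1 = 93 (steps 0 through 92)
Vars per step = 42
Total = 42 * 93 = 3906

3906


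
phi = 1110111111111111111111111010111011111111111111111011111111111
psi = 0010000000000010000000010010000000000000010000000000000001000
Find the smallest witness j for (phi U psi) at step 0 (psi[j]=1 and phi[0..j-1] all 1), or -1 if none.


(phi U psi) at 0: need smallest j with psi[j]=1 and phi[i]=1 for all i in [0,j).
Scan from step 0:
  step 0: phi=1, psi=0 -> continue
  step 1: phi=1, psi=0 -> continue
  step 2: psi=1 and phi held for [0,2) -> witness found
Witness step = 2

2


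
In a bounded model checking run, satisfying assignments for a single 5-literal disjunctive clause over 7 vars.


Step 1: Total=2^7=128
Step 2: Unsat when all 5 false: 2^2=4
Step 3: Sat=128-4=124

124


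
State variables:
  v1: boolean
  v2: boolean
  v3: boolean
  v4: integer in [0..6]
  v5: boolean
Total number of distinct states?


State space = product of domain sizes of all variables.
Domain sizes:
  v1 (boolean): 2
  v2 (boolean): 2
  v3 (boolean): 2
  v4 (integer in [0..6]): 7
  v5 (boolean): 2
Product = 2 * 2 * 2 * 7 * 2 = 112

112


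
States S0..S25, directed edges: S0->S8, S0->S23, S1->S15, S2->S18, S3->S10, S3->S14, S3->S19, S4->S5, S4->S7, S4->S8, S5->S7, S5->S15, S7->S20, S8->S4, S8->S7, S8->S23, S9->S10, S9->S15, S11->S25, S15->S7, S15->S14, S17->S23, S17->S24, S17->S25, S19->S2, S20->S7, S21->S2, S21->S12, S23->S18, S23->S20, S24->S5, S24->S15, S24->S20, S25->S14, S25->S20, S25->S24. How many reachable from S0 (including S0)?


BFS from S0:
  layer 0: {S0}
  layer 1: {S8, S23}
  layer 2: {S4, S7, S18, S20}
  layer 3: {S5}
  layer 4: {S15}
  layer 5: {S14}
Reachable set: {S0, S4, S5, S7, S8, S14, S15, S18, S20, S23}
Count = 10

10


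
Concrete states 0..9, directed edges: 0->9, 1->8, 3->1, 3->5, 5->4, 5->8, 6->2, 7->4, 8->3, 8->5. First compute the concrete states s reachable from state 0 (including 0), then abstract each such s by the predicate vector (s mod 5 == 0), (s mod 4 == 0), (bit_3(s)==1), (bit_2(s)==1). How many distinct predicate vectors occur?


BFS from 0:
Concrete reachable: {0, 9}
Abstract via predicates (s mod 5 == 0), (s mod 4 == 0), (bit_3(s)==1), (bit_2(s)==1):
  (0,0,1,0) <- {9}
  (1,1,0,0) <- {0}
Distinct abstract states = 2

2


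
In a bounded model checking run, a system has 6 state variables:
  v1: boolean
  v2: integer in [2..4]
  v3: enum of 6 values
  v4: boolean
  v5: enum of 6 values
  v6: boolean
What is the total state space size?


State space = product of domain sizes of all variables.
Domain sizes:
  v1 (boolean): 2
  v2 (integer in [2..4]): 3
  v3 (enum of 6 values): 6
  v4 (boolean): 2
  v5 (enum of 6 values): 6
  v6 (boolean): 2
Product = 2 * 3 * 6 * 2 * 6 * 2 = 864

864


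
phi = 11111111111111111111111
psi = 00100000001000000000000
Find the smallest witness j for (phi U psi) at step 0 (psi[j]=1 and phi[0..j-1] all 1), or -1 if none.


(phi U psi) at 0: need smallest j with psi[j]=1 and phi[i]=1 for all i in [0,j).
Scan from step 0:
  step 0: phi=1, psi=0 -> continue
  step 1: phi=1, psi=0 -> continue
  step 2: psi=1 and phi held for [0,2) -> witness found
Witness step = 2

2


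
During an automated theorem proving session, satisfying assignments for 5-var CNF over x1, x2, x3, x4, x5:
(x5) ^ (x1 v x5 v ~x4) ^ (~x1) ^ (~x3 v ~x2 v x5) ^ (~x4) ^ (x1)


CNF with 6 clauses over 5 vars (32 assignments).
An assignment satisfies CNF iff every clause has >=1 true literal.
Check each row (bits = x1,x2,x3,x4,x5; clause T/F shown):
  row 0 [00000]: clauses=FTTTTF -> 0
  row 1 [00001]: clauses=TTTTTF -> 0
  row 2 [00010]: clauses=FFTTFF -> 0
  row 3 [00011]: clauses=TTTTFF -> 0
  row 4 [00100]: clauses=FTTTTF -> 0
  row 5 [00101]: clauses=TTTTTF -> 0
  row 6 [00110]: clauses=FFTTFF -> 0
  row 7 [00111]: clauses=TTTTFF -> 0
  row 8 [01000]: clauses=FTTTTF -> 0
  row 9 [01001]: clauses=TTTTTF -> 0
  row 10 [01010]: clauses=FFTTFF -> 0
  row 11 [01011]: clauses=TTTTFF -> 0
  row 12 [01100]: clauses=FTTFTF -> 0
  row 13 [01101]: clauses=TTTTTF -> 0
  row 14 [01110]: clauses=FFTFFF -> 0
  row 15 [01111]: clauses=TTTTFF -> 0
  row 16 [10000]: clauses=FTFTTT -> 0
  row 17 [10001]: clauses=TTFTTT -> 0
  row 18 [10010]: clauses=FTFTFT -> 0
  row 19 [10011]: clauses=TTFTFT -> 0
  row 20 [10100]: clauses=FTFTTT -> 0
  row 21 [10101]: clauses=TTFTTT -> 0
  row 22 [10110]: clauses=FTFTFT -> 0
  row 23 [10111]: clauses=TTFTFT -> 0
  row 24 [11000]: clauses=FTFTTT -> 0
  row 25 [11001]: clauses=TTFTTT -> 0
  row 26 [11010]: clauses=FTFTFT -> 0
  row 27 [11011]: clauses=TTFTFT -> 0
  row 28 [11100]: clauses=FTFFTT -> 0
  row 29 [11101]: clauses=TTFTTT -> 0
  row 30 [11110]: clauses=FTFFFT -> 0
  row 31 [11111]: clauses=TTFTFT -> 0
Full result column, 8 rows per line (x1,x2 fixed per line; x3,x4,x5 runs 000..111 left to right):
  rows 0-7 [x1,x2=00]: 00000000  (ones: 0)
  rows 8-15 [x1,x2=01]: 00000000  (ones: 0)
  rows 16-23 [x1,x2=10]: 00000000  (ones: 0)
  rows 24-31 [x1,x2=11]: 00000000  (ones: 0)
Satisfying assignments = 0+0+0+0 = 0

0


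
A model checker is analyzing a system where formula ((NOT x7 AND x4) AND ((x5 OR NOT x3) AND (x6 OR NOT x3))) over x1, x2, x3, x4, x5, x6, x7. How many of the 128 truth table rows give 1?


Formula: ((NOT x7 AND x4) AND ((x5 OR NOT x3) AND (x6 OR NOT x3))) over 7 vars (128 rows)
Evaluate each row (x1, x2, x3, x4, x5, x6, x7 as bits, MSB first):
  row 0 [0000000]: ((NOT 0 AND 0) AND ((0 OR NOT 0) AND (0 OR NOT 0))) -> 0
  row 1 [0000001]: ((NOT 1 AND 0) AND ((0 OR NOT 0) AND (0 OR NOT 0))) -> 0
  row 2 [0000010]: ((NOT 0 AND 0) AND ((0 OR NOT 0) AND (1 OR NOT 0))) -> 0
  row 3 [0000011]: ((NOT 1 AND 0) AND ((0 OR NOT 0) AND (1 OR NOT 0))) -> 0
  row 4 [0000100]: ((NOT 0 AND 0) AND ((1 OR NOT 0) AND (0 OR NOT 0))) -> 0
  (every remaining row is evaluated the same way; all 128 results are listed next)
Full result column, 8 rows per line (x1,x2,x3,x4 fixed per line; x5,x6,x7 runs 000..111 left to right):
  rows 0-7 [x1,x2,x3,x4=0000]: 00000000  (ones: 0)
  rows 8-15 [x1,x2,x3,x4=0001]: 10101010  (ones: 4)
  rows 16-23 [x1,x2,x3,x4=0010]: 00000000  (ones: 0)
  rows 24-31 [x1,x2,x3,x4=0011]: 00000010  (ones: 1)
  rows 32-39 [x1,x2,x3,x4=0100]: 00000000  (ones: 0)
  rows 40-47 [x1,x2,x3,x4=0101]: 10101010  (ones: 4)
  rows 48-55 [x1,x2,x3,x4=0110]: 00000000  (ones: 0)
  rows 56-63 [x1,x2,x3,x4=0111]: 00000010  (ones: 1)
  rows 64-71 [x1,x2,x3,x4=1000]: 00000000  (ones: 0)
  rows 72-79 [x1,x2,x3,x4=1001]: 10101010  (ones: 4)
  rows 80-87 [x1,x2,x3,x4=1010]: 00000000  (ones: 0)
  rows 88-95 [x1,x2,x3,x4=1011]: 00000010  (ones: 1)
  rows 96-103 [x1,x2,x3,x4=1100]: 00000000  (ones: 0)
  rows 104-111 [x1,x2,x3,x4=1101]: 10101010  (ones: 4)
  rows 112-119 [x1,x2,x3,x4=1110]: 00000000  (ones: 0)
  rows 120-127 [x1,x2,x3,x4=1111]: 00000010  (ones: 1)
Count of 1-rows = 0+4+0+1+0+4+0+1+0+4+0+1+0+4+0+1 = 20

20


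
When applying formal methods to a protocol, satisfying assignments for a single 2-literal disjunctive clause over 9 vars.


Step 1: Total=2^9=512
Step 2: Unsat when all 2 false: 2^7=128
Step 3: Sat=512-128=384

384


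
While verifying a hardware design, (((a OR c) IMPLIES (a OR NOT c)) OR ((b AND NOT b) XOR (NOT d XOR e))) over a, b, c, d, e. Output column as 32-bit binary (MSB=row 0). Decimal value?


Formula: (((a OR c) IMPLIES (a OR NOT c)) OR ((b AND NOT b) XOR (NOT d XOR e))) over a, b, c, d, e (32 rows)
Evaluate each row (bits = a,b,c,d,e, MSB first):
  row 0 [00000]: (((0 OR 0) IMPLIES (0 OR NOT 0)) OR ((0 AND NOT 0) XOR (NOT 0 XOR 0))) -> 1
  row 1 [00001]: (((0 OR 0) IMPLIES (0 OR NOT 0)) OR ((0 AND NOT 0) XOR (NOT 0 XOR 1))) -> 1
  row 2 [00010]: (((0 OR 0) IMPLIES (0 OR NOT 0)) OR ((0 AND NOT 0) XOR (NOT 1 XOR 0))) -> 1
  row 3 [00011]: (((0 OR 0) IMPLIES (0 OR NOT 0)) OR ((0 AND NOT 0) XOR (NOT 1 XOR 1))) -> 1
  row 4 [00100]: (((0 OR 1) IMPLIES (0 OR NOT 1)) OR ((0 AND NOT 0) XOR (NOT 0 XOR 0))) -> 1
  row 5 [00101]: (((0 OR 1) IMPLIES (0 OR NOT 1)) OR ((0 AND NOT 0) XOR (NOT 0 XOR 1))) -> 0
  row 6 [00110]: (((0 OR 1) IMPLIES (0 OR NOT 1)) OR ((0 AND NOT 0) XOR (NOT 1 XOR 0))) -> 0
  row 7 [00111]: (((0 OR 1) IMPLIES (0 OR NOT 1)) OR ((0 AND NOT 0) XOR (NOT 1 XOR 1))) -> 1
  row 8 [01000]: (((0 OR 0) IMPLIES (0 OR NOT 0)) OR ((1 AND NOT 1) XOR (NOT 0 XOR 0))) -> 1
  row 9 [01001]: (((0 OR 0) IMPLIES (0 OR NOT 0)) OR ((1 AND NOT 1) XOR (NOT 0 XOR 1))) -> 1
  row 10 [01010]: (((0 OR 0) IMPLIES (0 OR NOT 0)) OR ((1 AND NOT 1) XOR (NOT 1 XOR 0))) -> 1
  row 11 [01011]: (((0 OR 0) IMPLIES (0 OR NOT 0)) OR ((1 AND NOT 1) XOR (NOT 1 XOR 1))) -> 1
  row 12 [01100]: (((0 OR 1) IMPLIES (0 OR NOT 1)) OR ((1 AND NOT 1) XOR (NOT 0 XOR 0))) -> 1
  row 13 [01101]: (((0 OR 1) IMPLIES (0 OR NOT 1)) OR ((1 AND NOT 1) XOR (NOT 0 XOR 1))) -> 0
  row 14 [01110]: (((0 OR 1) IMPLIES (0 OR NOT 1)) OR ((1 AND NOT 1) XOR (NOT 1 XOR 0))) -> 0
  row 15 [01111]: (((0 OR 1) IMPLIES (0 OR NOT 1)) OR ((1 AND NOT 1) XOR (NOT 1 XOR 1))) -> 1
  row 16 [10000]: (((1 OR 0) IMPLIES (1 OR NOT 0)) OR ((0 AND NOT 0) XOR (NOT 0 XOR 0))) -> 1
  row 17 [10001]: (((1 OR 0) IMPLIES (1 OR NOT 0)) OR ((0 AND NOT 0) XOR (NOT 0 XOR 1))) -> 1
  row 18 [10010]: (((1 OR 0) IMPLIES (1 OR NOT 0)) OR ((0 AND NOT 0) XOR (NOT 1 XOR 0))) -> 1
  row 19 [10011]: (((1 OR 0) IMPLIES (1 OR NOT 0)) OR ((0 AND NOT 0) XOR (NOT 1 XOR 1))) -> 1
  row 20 [10100]: (((1 OR 1) IMPLIES (1 OR NOT 1)) OR ((0 AND NOT 0) XOR (NOT 0 XOR 0))) -> 1
  row 21 [10101]: (((1 OR 1) IMPLIES (1 OR NOT 1)) OR ((0 AND NOT 0) XOR (NOT 0 XOR 1))) -> 1
  row 22 [10110]: (((1 OR 1) IMPLIES (1 OR NOT 1)) OR ((0 AND NOT 0) XOR (NOT 1 XOR 0))) -> 1
  row 23 [10111]: (((1 OR 1) IMPLIES (1 OR NOT 1)) OR ((0 AND NOT 0) XOR (NOT 1 XOR 1))) -> 1
  row 24 [11000]: (((1 OR 0) IMPLIES (1 OR NOT 0)) OR ((1 AND NOT 1) XOR (NOT 0 XOR 0))) -> 1
  row 25 [11001]: (((1 OR 0) IMPLIES (1 OR NOT 0)) OR ((1 AND NOT 1) XOR (NOT 0 XOR 1))) -> 1
  row 26 [11010]: (((1 OR 0) IMPLIES (1 OR NOT 0)) OR ((1 AND NOT 1) XOR (NOT 1 XOR 0))) -> 1
  row 27 [11011]: (((1 OR 0) IMPLIES (1 OR NOT 0)) OR ((1 AND NOT 1) XOR (NOT 1 XOR 1))) -> 1
  row 28 [11100]: (((1 OR 1) IMPLIES (1 OR NOT 1)) OR ((1 AND NOT 1) XOR (NOT 0 XOR 0))) -> 1
  row 29 [11101]: (((1 OR 1) IMPLIES (1 OR NOT 1)) OR ((1 AND NOT 1) XOR (NOT 0 XOR 1))) -> 1
  row 30 [11110]: (((1 OR 1) IMPLIES (1 OR NOT 1)) OR ((1 AND NOT 1) XOR (NOT 1 XOR 0))) -> 1
  row 31 [11111]: (((1 OR 1) IMPLIES (1 OR NOT 1)) OR ((1 AND NOT 1) XOR (NOT 1 XOR 1))) -> 1
Full result column, 4 rows per line (a,b,c fixed per line; d,e runs 00..11 left to right):
  rows 0-3 [a,b,c=000]: 1111  = hex F
  rows 4-7 [a,b,c=001]: 1001  = hex 9
  rows 8-11 [a,b,c=010]: 1111  = hex F
  rows 12-15 [a,b,c=011]: 1001  = hex 9
  rows 16-19 [a,b,c=100]: 1111  = hex F
  rows 20-23 [a,b,c=101]: 1111  = hex F
  rows 24-27 [a,b,c=110]: 1111  = hex F
  rows 28-31 [a,b,c=111]: 1111  = hex F
Output column (row 0 .. row 31) = 11111001111110011111111111111111
Output column grouped in 4s = 1111 1001 1111 1001 1111 1111 1111 1111 = 0xF9F9FFFF
Convert to decimal digit by digit (value = value*16 + digit):
  F -> 15
  15*16 + 9 = 249
  249*16 + 15 (F) = 3999
  3999*16 + 9 = 63993
  63993*16 + 15 (F) = 1023903
  1023903*16 + 15 (F) = 16382463
  16382463*16 + 15 (F) = 262119423
  262119423*16 + 15 (F) = 4193910783
Decimal = 4193910783

4193910783


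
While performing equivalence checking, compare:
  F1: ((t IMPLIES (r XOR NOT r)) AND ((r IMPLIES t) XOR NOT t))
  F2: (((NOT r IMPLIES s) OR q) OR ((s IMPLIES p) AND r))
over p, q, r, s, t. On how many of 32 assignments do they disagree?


F1 = ((t IMPLIES (r XOR NOT r)) AND ((r IMPLIES t) XOR NOT t))
F2 = (((NOT r IMPLIES s) OR q) OR ((s IMPLIES p) AND r))
Evaluate both on each of 32 rows (bits = p,q,r,s,t):
  row 0 [00000]: F1=0 F2=0 -> 0
  row 1 [00001]: F1=1 F2=0 (differ) -> 1
  row 2 [00010]: F1=0 F2=1 (differ) -> 1
  row 3 [00011]: F1=1 F2=1 -> 0
  row 4 [00100]: F1=1 F2=1 -> 0
  row 5 [00101]: F1=1 F2=1 -> 0
  row 6 [00110]: F1=1 F2=1 -> 0
  row 7 [00111]: F1=1 F2=1 -> 0
  row 8 [01000]: F1=0 F2=1 (differ) -> 1
  row 9 [01001]: F1=1 F2=1 -> 0
  row 10 [01010]: F1=0 F2=1 (differ) -> 1
  row 11 [01011]: F1=1 F2=1 -> 0
  row 12 [01100]: F1=1 F2=1 -> 0
  row 13 [01101]: F1=1 F2=1 -> 0
  row 14 [01110]: F1=1 F2=1 -> 0
  row 15 [01111]: F1=1 F2=1 -> 0
  row 16 [10000]: F1=0 F2=0 -> 0
  row 17 [10001]: F1=1 F2=0 (differ) -> 1
  row 18 [10010]: F1=0 F2=1 (differ) -> 1
  row 19 [10011]: F1=1 F2=1 -> 0
  row 20 [10100]: F1=1 F2=1 -> 0
  row 21 [10101]: F1=1 F2=1 -> 0
  row 22 [10110]: F1=1 F2=1 -> 0
  row 23 [10111]: F1=1 F2=1 -> 0
  row 24 [11000]: F1=0 F2=1 (differ) -> 1
  row 25 [11001]: F1=1 F2=1 -> 0
  row 26 [11010]: F1=0 F2=1 (differ) -> 1
  row 27 [11011]: F1=1 F2=1 -> 0
  row 28 [11100]: F1=1 F2=1 -> 0
  row 29 [11101]: F1=1 F2=1 -> 0
  row 30 [11110]: F1=1 F2=1 -> 0
  row 31 [11111]: F1=1 F2=1 -> 0
Full result column, 8 rows per line (p,q fixed per line; r,s,t runs 000..111 left to right):
  rows 0-7 [p,q=00]: 01100000  (ones: 2)
  rows 8-15 [p,q=01]: 10100000  (ones: 2)
  rows 16-23 [p,q=10]: 01100000  (ones: 2)
  rows 24-31 [p,q=11]: 10100000  (ones: 2)
Disagreements = 2+2+2+2 = 8

8


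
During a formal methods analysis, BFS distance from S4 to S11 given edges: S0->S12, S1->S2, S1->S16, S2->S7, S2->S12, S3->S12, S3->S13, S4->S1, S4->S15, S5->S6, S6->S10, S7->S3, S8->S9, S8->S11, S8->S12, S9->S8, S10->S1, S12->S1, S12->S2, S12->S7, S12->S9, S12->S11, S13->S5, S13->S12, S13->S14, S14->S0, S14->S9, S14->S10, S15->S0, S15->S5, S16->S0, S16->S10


BFS layer-by-layer from S4:
  dist 0: {S4}
  dist 1: {S1, S15}
  dist 2: {S0, S2, S5, S16}
  dist 3: {S6, S7, S10, S12}
  dist 4: {S3, S9, S11}
  -> S11 reached at distance 4
Shortest path length = 4

4


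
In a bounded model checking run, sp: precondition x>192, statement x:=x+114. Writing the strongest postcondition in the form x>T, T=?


Formula: sp(P, x:=E) = exists old_x. (x = E[old_x/x]) AND P[old_x/x] (old_x is the value of x before the assignment; eliminate old_x by solving x = E[old_x/x] for old_x)
Step 1: Precondition P: x>192, i.e. old_x > 192
Step 2: Assignment gives x = old_x + 114, so old_x = x - 114
Step 3: Substitute into P: x - 114 > 192
Step 4: Simplify: x > 192+114 = 306

306


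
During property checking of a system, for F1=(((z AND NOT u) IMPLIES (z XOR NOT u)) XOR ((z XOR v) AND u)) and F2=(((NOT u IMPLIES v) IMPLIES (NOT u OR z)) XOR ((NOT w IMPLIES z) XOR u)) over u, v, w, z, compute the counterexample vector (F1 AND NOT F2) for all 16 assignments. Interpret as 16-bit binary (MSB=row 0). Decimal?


F1 = (((z AND NOT u) IMPLIES (z XOR NOT u)) XOR ((z XOR v) AND u))
F2 = (((NOT u IMPLIES v) IMPLIES (NOT u OR z)) XOR ((NOT w IMPLIES z) XOR u))
Counterexample to F1=>F2 is where F1=1 and F2=0.
Evaluate each row (bits = u,v,w,z, MSB first):
  row 0 [0000]: F1=1 F2=1 -> F1&~F2 -> 0
  row 1 [0001]: F1=0 F2=0 -> F1&~F2 -> 0
  row 2 [0010]: F1=1 F2=0 -> F1&~F2 -> 1
  row 3 [0011]: F1=0 F2=0 -> F1&~F2 -> 0
  row 4 [0100]: F1=1 F2=1 -> F1&~F2 -> 0
  row 5 [0101]: F1=0 F2=0 -> F1&~F2 -> 0
  row 6 [0110]: F1=1 F2=0 -> F1&~F2 -> 1
  row 7 [0111]: F1=0 F2=0 -> F1&~F2 -> 0
  row 8 [1000]: F1=1 F2=1 -> F1&~F2 -> 0
  row 9 [1001]: F1=0 F2=1 -> F1&~F2 -> 0
  row 10 [1010]: F1=1 F2=0 -> F1&~F2 -> 1
  row 11 [1011]: F1=0 F2=1 -> F1&~F2 -> 0
  row 12 [1100]: F1=0 F2=1 -> F1&~F2 -> 0
  row 13 [1101]: F1=1 F2=1 -> F1&~F2 -> 0
  row 14 [1110]: F1=0 F2=0 -> F1&~F2 -> 0
  row 15 [1111]: F1=1 F2=1 -> F1&~F2 -> 0
Full result column, 4 rows per line (u,v fixed per line; w,z runs 00..11 left to right):
  rows 0-3 [u,v=00]: 0010  = hex 2
  rows 4-7 [u,v=01]: 0010  = hex 2
  rows 8-11 [u,v=10]: 0010  = hex 2
  rows 12-15 [u,v=11]: 0000  = hex 0
Counterexample vector (row 0 .. row 15) = 0010001000100000
Output column grouped in 4s = 0010 0010 0010 0000 = 0x2220
Convert to decimal digit by digit (value = value*16 + digit):
  2 -> 2
  2*16 + 2 = 34
  34*16 + 2 = 546
  546*16 + 0 = 8736
Decimal = 8736

8736


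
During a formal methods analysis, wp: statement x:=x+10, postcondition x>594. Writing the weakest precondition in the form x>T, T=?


Formula: wp(x:=E, P) = P[E/x] (substitute E for x in postcondition)
Step 1: Postcondition: x>594
Step 2: Substitute x+10 for x: x+10>594
Step 3: Solve for x: x > 594-10 = 584

584


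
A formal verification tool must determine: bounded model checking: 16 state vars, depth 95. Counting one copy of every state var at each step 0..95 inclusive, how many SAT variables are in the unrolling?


BMC unrolls to depth k, creating one copy of each state var for steps 0..k.
Step count = 95 + 1 = 96 (steps 0 through 95)
Vars per step = 16
Total = 16 * 96 = 1536

1536


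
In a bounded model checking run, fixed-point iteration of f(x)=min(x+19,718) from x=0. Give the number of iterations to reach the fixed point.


Step 1: x=0, cap=718, increment=19
Step 2: x grows by 19 each step until capped at 718; fixed point is x=718
Step 3: iterations = ceil(718/19) = 38

38


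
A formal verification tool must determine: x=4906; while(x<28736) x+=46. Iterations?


Step 1: x goes from 4906 toward 28736 by 46; the body runs while x<28736, so iterations = ceil((bound-start)/step)
Step 2: Distance=23830
Step 3: ceil(23830/46)=519

519


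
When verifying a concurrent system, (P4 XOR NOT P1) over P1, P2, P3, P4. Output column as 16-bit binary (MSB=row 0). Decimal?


Formula: (P4 XOR NOT P1) over P1, P2, P3, P4 (16 rows)
Evaluate each row (bits = P1,P2,P3,P4, MSB first):
  row 0 [0000]: (0 XOR NOT 0) -> 1
  row 1 [0001]: (1 XOR NOT 0) -> 0
  row 2 [0010]: (0 XOR NOT 0) -> 1
  row 3 [0011]: (1 XOR NOT 0) -> 0
  row 4 [0100]: (0 XOR NOT 0) -> 1
  row 5 [0101]: (1 XOR NOT 0) -> 0
  row 6 [0110]: (0 XOR NOT 0) -> 1
  row 7 [0111]: (1 XOR NOT 0) -> 0
  row 8 [1000]: (0 XOR NOT 1) -> 0
  row 9 [1001]: (1 XOR NOT 1) -> 1
  row 10 [1010]: (0 XOR NOT 1) -> 0
  row 11 [1011]: (1 XOR NOT 1) -> 1
  row 12 [1100]: (0 XOR NOT 1) -> 0
  row 13 [1101]: (1 XOR NOT 1) -> 1
  row 14 [1110]: (0 XOR NOT 1) -> 0
  row 15 [1111]: (1 XOR NOT 1) -> 1
Full result column, 4 rows per line (P1,P2 fixed per line; P3,P4 runs 00..11 left to right):
  rows 0-3 [P1,P2=00]: 1010  = hex A
  rows 4-7 [P1,P2=01]: 1010  = hex A
  rows 8-11 [P1,P2=10]: 0101  = hex 5
  rows 12-15 [P1,P2=11]: 0101  = hex 5
Output column (row 0 .. row 15) = 1010101001010101
Output column grouped in 4s = 1010 1010 0101 0101 = 0xAA55
Convert to decimal digit by digit (value = value*16 + digit):
  A -> 10
  10*16 + 10 (A) = 170
  170*16 + 5 = 2725
  2725*16 + 5 = 43605
Decimal = 43605

43605
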